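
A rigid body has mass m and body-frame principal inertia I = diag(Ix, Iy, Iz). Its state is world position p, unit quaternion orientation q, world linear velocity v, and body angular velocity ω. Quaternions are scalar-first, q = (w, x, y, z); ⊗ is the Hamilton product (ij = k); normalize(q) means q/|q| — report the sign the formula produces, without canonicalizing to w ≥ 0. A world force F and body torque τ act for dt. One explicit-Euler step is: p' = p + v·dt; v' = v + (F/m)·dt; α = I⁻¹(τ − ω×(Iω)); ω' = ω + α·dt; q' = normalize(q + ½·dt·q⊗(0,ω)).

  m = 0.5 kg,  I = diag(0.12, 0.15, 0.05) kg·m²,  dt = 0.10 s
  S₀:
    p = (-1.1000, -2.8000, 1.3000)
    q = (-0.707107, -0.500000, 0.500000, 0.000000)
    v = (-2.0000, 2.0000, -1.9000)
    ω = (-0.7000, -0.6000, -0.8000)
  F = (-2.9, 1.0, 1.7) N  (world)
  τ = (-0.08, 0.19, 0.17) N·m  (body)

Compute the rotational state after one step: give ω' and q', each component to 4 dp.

gyro term ω×Iω = (-0.0480, 0.0392, 0.0126)
(τ − ω×Iω)/I = (-0.2667, 1.0053, 3.1480)
new body rate ω' = (-0.7267, -0.4995, -0.4852)
2q̇ = q⊗(0,ω) = (-0.0500000, 0.0949749, 0.0242642, 1.2156856)
q' = normalize(q + ½dt·q⊗(0,ω)) = (-0.7083, -0.4943, 0.5003, 0.0607)

ω' = (-0.7267, -0.4995, -0.4852)
q' = (-0.7083, -0.4943, 0.5003, 0.0607)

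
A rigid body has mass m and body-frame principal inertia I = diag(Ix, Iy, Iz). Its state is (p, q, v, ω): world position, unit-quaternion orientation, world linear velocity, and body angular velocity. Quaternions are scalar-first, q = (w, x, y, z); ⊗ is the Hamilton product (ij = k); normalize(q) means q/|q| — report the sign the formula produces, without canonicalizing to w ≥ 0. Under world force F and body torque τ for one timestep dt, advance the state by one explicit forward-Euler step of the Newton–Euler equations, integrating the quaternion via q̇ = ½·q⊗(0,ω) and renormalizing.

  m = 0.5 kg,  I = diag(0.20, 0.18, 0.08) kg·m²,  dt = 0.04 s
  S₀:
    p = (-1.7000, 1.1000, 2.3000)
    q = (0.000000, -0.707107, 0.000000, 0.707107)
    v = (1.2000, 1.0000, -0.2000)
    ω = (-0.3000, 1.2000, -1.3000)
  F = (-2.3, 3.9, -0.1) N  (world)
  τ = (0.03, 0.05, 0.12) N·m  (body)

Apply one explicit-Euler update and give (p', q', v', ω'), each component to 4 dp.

p' = (-1.6520, 1.1400, 2.2920)
q' = (0.0141, -0.7236, -0.0226, 0.6897)
v' = (1.0160, 1.3120, -0.2080)
ω' = (-0.3252, 1.2007, -1.2436)

angular accel α = (-0.6300, 0.0178, 1.4100)
new body rate ω' = (-0.3252, 1.2007, -1.2436)
q⊗(0,ω) = (0.7071070, -0.8485284, -1.1313712, -0.8485284)
q' = normalize(q + ½dt·q⊗(0,ω)) = (0.0141, -0.7236, -0.0226, 0.6897)
p' = p + v·dt = (-1.6520, 1.1400, 2.2920)
new velocity v' = (1.0160, 1.3120, -0.2080)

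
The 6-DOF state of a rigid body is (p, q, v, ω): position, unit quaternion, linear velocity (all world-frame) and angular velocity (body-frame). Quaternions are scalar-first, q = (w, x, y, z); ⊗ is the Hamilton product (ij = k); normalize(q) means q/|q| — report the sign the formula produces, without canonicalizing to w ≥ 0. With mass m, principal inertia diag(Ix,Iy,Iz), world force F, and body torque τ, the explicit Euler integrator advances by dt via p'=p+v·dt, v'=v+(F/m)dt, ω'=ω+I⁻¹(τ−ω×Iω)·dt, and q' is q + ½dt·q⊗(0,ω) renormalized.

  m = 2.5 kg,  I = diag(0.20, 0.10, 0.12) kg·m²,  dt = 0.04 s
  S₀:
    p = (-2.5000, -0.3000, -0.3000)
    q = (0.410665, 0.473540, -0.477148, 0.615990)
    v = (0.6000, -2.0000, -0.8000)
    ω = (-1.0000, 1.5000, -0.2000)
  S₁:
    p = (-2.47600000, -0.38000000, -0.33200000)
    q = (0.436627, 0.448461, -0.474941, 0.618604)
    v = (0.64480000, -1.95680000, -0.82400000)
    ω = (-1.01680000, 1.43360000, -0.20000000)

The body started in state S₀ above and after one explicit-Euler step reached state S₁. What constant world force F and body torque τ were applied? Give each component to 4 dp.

F = (2.8000, 2.7000, -1.5000)
τ = (-0.0900, -0.1500, 0.1500)

v₁ − v₀ = (0.04480000, 0.04320000, -0.02400000)
m·(v₁−v₀)/dt = (2.8000, 2.7000, -1.5000)
ω₁ − ω₀ = (-0.01680000, -0.06640000, 0.00000000)
I·α + gyro = (-0.0900, -0.1500, 0.1500)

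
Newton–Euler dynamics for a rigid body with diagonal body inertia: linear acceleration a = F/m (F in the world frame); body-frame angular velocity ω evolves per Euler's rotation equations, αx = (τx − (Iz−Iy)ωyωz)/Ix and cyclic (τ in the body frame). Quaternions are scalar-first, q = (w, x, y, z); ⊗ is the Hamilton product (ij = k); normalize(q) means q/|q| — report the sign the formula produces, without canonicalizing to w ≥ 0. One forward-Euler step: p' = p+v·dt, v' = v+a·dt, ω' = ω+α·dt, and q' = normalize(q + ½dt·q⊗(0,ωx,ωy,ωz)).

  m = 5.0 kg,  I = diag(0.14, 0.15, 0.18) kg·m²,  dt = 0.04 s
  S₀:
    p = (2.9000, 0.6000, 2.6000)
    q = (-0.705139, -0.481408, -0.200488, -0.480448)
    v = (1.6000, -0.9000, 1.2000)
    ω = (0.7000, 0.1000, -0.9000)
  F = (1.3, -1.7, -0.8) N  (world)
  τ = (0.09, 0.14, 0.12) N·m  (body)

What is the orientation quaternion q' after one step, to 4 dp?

q' = (-0.7065, -0.4866, -0.2172, -0.4658)

2q̇ = q⊗(0,ω) = (-0.0753688, -0.2651133, -0.8400947, 0.7268259)
q + ½dt·q⊗(0,ω), renormalized = (-0.7065, -0.4866, -0.2172, -0.4658)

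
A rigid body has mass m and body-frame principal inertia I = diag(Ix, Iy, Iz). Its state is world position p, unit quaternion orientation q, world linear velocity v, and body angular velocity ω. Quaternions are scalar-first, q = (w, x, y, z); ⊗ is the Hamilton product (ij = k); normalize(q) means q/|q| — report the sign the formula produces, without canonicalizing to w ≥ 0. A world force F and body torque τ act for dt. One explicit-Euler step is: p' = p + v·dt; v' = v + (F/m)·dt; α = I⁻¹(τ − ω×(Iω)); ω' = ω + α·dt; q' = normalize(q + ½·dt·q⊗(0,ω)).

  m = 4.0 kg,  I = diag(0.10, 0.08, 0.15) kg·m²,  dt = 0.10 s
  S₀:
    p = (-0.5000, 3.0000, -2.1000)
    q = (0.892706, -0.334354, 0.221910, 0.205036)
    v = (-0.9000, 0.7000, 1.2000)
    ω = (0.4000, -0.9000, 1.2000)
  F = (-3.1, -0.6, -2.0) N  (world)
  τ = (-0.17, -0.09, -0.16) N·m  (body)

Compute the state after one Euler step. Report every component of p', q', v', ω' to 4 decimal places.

p' = (-0.5900, 3.0700, -1.9800)
q' = (0.8944, -0.2931, 0.2053, 0.2684)
v' = (-0.9775, 0.6850, 1.1500)
ω' = (0.3056, -0.9825, 1.0885)

a = F/m = (-0.7750, -0.1500, -0.5000)
p' = p + v·dt = (-0.5900, 3.0700, -1.9800)
v' = v + a·dt = (-0.9775, 0.6850, 1.1500)
gyro term ω×Iω = (-0.0756, -0.0240, 0.0072)
α = I⁻¹(τ − ω×Iω) = (-0.9440, -0.8250, -1.1147)
new body rate ω' = (0.3056, -0.9825, 1.0885)
2q̇ = q⊗(0,ω) = (0.0874174, 0.8079068, -0.3201962, 1.2834018)
updated quaternion q' = (0.8944, -0.2931, 0.2053, 0.2684)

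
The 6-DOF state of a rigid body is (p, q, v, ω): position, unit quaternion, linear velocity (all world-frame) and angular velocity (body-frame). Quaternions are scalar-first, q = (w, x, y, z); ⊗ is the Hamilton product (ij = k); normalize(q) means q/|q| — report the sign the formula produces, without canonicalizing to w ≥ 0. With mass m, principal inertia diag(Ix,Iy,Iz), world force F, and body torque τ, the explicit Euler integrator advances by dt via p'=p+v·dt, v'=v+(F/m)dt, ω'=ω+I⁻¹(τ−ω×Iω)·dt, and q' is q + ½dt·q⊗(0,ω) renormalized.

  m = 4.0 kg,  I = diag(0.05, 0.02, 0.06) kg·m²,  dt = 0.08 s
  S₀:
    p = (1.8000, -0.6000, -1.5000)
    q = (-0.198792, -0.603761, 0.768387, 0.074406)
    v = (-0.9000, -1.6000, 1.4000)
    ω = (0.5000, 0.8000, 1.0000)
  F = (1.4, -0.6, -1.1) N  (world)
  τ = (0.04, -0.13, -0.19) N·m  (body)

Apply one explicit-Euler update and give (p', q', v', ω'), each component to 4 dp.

angular accel α = (0.1600, -6.2500, -2.9667)
ω + α·dt = (0.5128, 0.3000, 0.7627)
q⊗(0,ω) = (-0.3872351, 0.6094662, 0.4819304, -1.0659943)
updated quaternion q' = (-0.2140, -0.5785, 0.7865, 0.0317)
linear accel F/m = (0.3500, -0.1500, -0.2750)
new position p' = (1.7280, -0.7280, -1.3880)
v + (F/m)dt = (-0.8720, -1.6120, 1.3780)

p' = (1.7280, -0.7280, -1.3880)
q' = (-0.2140, -0.5785, 0.7865, 0.0317)
v' = (-0.8720, -1.6120, 1.3780)
ω' = (0.5128, 0.3000, 0.7627)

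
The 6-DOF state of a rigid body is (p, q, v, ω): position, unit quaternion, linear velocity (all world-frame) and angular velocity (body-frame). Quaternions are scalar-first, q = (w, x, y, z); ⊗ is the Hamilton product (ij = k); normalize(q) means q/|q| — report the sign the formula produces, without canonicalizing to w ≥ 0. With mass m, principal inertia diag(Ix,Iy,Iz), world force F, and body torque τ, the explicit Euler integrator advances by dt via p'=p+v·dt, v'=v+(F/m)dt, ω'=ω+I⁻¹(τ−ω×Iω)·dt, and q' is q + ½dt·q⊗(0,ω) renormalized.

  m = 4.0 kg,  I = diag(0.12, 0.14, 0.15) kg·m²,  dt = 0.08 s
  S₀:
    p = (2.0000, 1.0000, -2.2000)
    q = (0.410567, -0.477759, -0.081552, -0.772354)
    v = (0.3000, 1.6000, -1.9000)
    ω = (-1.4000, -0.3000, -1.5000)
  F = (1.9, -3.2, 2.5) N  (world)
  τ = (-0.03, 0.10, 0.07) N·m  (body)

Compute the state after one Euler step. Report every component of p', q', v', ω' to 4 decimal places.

p' = (2.0240, 1.1280, -2.3520)
q' = (0.3353, -0.5034, -0.0716, -0.7931)
v' = (0.3380, 1.5360, -1.8500)
ω' = (-1.4230, -0.2069, -1.4671)

(τ − ω×Iω)/I = (-0.2875, 1.1643, 0.4107)
ω' = ω + α·dt = (-1.4230, -0.2069, -1.4671)
q⊗(0,ω) = (-1.8518592, -0.6841720, 0.2414870, -0.5866956)
q + ½dt·q⊗(0,ω), renormalized = (0.3353, -0.5034, -0.0716, -0.7931)
p' = p + v·dt = (2.0240, 1.1280, -2.3520)
v' = v + a·dt = (0.3380, 1.5360, -1.8500)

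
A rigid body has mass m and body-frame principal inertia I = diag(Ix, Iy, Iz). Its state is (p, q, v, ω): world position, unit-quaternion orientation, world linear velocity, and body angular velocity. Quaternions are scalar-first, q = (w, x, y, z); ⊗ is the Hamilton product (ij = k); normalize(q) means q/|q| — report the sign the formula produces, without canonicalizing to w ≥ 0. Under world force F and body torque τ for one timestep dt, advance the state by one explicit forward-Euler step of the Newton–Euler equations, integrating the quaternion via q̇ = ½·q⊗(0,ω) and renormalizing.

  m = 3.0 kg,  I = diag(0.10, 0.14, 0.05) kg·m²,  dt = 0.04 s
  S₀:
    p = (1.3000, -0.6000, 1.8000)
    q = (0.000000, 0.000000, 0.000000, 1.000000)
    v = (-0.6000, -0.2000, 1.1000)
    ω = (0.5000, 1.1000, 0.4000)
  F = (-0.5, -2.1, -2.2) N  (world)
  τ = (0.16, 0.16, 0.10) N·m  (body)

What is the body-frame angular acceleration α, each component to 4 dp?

α = (1.9960, 1.0714, 1.5600)

gyro term ω×Iω = (-0.0396, 0.0100, 0.0220)
angular accel α = (1.9960, 1.0714, 1.5600)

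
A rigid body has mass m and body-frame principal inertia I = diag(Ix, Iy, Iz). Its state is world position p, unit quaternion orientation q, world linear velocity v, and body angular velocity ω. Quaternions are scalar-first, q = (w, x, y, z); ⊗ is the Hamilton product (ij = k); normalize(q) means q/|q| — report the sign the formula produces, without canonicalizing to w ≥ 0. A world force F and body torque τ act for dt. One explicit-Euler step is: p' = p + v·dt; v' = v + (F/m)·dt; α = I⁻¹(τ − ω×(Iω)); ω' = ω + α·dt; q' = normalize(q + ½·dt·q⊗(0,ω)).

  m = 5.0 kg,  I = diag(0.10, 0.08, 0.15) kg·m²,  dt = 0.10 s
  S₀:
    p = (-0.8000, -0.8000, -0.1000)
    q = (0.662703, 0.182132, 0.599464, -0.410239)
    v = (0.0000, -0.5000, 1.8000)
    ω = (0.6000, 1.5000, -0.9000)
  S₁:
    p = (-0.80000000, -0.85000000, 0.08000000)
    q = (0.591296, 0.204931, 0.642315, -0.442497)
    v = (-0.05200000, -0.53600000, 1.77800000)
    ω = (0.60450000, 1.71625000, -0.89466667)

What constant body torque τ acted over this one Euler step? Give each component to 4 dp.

τ = (-0.0900, 0.2000, -0.0100)

Δω = ω₁−ω₀ = (0.00450000, 0.21625000, 0.00533333)
τ = I·(Δω/dt) + ω₀×(Iω₀) = (-0.0900, 0.2000, -0.0100)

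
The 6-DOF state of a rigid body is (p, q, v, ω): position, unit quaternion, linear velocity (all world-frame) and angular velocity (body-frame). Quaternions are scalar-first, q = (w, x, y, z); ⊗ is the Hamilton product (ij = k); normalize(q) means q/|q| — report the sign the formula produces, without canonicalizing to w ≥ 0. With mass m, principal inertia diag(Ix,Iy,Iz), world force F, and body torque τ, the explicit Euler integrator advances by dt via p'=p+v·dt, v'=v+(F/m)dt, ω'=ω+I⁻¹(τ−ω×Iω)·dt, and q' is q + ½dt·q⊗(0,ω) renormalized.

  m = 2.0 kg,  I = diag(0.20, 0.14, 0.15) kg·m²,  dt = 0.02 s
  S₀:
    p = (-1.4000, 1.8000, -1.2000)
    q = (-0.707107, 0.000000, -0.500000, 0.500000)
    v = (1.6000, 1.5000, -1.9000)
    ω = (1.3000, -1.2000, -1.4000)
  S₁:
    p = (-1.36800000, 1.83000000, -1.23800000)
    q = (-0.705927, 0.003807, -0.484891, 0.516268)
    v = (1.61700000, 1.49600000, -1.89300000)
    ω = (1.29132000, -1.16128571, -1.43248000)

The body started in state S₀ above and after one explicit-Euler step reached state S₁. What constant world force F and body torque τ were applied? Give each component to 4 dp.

Δω = ω₁−ω₀ = (-0.00868000, 0.03871429, -0.03248000)
τ = I·(Δω/dt) + ω₀×(Iω₀) = (-0.0700, 0.1800, -0.1500)
velocity change Δv = (0.01700000, -0.00400000, 0.00700000)
m·(v₁−v₀)/dt = (1.7000, -0.4000, 0.7000)

F = (1.7000, -0.4000, 0.7000)
τ = (-0.0700, 0.1800, -0.1500)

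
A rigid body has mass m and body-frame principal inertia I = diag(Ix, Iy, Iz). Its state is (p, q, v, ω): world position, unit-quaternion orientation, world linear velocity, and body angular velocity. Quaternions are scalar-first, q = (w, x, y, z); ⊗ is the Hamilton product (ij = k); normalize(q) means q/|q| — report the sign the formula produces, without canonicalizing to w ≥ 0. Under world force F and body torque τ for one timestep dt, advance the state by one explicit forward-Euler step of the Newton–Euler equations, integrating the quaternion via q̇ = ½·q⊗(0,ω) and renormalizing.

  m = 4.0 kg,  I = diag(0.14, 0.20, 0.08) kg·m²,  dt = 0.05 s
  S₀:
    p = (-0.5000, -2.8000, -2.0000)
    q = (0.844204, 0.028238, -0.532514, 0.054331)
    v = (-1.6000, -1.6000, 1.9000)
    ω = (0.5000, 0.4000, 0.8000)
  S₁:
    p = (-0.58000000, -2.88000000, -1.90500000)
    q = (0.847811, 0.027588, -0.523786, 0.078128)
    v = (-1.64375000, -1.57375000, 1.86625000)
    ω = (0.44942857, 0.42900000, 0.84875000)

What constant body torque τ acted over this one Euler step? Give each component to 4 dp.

ω₁ − ω₀ = (-0.05057143, 0.02900000, 0.04875000)
gyro term ω₀×Iω₀ = (-0.0384, 0.0240, 0.0120)
I·α + gyro = (-0.1800, 0.1400, 0.0900)

τ = (-0.1800, 0.1400, 0.0900)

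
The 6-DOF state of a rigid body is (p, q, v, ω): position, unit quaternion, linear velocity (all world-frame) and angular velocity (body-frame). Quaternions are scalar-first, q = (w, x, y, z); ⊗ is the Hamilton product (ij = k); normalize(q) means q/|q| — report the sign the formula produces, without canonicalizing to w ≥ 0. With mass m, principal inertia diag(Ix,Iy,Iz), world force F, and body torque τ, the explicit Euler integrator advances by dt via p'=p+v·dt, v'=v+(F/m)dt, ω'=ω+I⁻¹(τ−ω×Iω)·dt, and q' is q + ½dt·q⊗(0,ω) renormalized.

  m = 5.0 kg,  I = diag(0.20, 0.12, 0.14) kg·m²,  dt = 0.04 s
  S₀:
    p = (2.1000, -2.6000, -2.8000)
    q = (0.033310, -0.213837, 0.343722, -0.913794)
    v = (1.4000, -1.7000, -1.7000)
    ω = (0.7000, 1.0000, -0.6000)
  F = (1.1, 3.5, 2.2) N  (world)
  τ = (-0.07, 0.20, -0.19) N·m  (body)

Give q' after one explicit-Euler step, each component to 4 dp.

Hamilton product q⊗(0,ω) = (-0.7423125, 0.7308778, -0.7346480, -0.4744284)
q + ½dt·q⊗(0,ω), renormalized = (0.0185, -0.1991, 0.3289, -0.9229)

q' = (0.0185, -0.1991, 0.3289, -0.9229)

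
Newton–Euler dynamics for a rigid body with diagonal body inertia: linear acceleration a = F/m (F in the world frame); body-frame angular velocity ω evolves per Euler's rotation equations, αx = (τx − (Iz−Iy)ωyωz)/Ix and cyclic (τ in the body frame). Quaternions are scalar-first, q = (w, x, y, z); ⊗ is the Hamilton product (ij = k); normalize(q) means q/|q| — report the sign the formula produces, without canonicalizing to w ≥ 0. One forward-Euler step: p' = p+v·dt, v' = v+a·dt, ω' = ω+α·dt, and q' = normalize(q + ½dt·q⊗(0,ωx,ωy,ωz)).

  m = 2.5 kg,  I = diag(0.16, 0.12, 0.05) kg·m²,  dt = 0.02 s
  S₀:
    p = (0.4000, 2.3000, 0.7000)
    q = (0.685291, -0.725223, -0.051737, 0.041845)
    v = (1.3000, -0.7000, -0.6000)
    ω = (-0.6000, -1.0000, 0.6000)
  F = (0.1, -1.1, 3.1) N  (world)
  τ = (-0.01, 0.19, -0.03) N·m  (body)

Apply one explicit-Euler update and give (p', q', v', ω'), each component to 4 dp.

angular accel α = (-0.3250, 1.9133, -0.1200)
ω' = ω + α·dt = (-0.6065, -0.9617, 0.5976)
2q̇ = q⊗(0,ω) = (-0.5119778, -0.4003718, -0.2752642, 1.1053554)
q' = normalize(q + ½dt·q⊗(0,ω)) = (0.6801, -0.7292, -0.0545, 0.0529)
a = (0.0400, -0.4400, 1.2400)
new position p' = (0.4260, 2.2860, 0.6880)
v + (F/m)dt = (1.3008, -0.7088, -0.5752)

p' = (0.4260, 2.2860, 0.6880)
q' = (0.6801, -0.7292, -0.0545, 0.0529)
v' = (1.3008, -0.7088, -0.5752)
ω' = (-0.6065, -0.9617, 0.5976)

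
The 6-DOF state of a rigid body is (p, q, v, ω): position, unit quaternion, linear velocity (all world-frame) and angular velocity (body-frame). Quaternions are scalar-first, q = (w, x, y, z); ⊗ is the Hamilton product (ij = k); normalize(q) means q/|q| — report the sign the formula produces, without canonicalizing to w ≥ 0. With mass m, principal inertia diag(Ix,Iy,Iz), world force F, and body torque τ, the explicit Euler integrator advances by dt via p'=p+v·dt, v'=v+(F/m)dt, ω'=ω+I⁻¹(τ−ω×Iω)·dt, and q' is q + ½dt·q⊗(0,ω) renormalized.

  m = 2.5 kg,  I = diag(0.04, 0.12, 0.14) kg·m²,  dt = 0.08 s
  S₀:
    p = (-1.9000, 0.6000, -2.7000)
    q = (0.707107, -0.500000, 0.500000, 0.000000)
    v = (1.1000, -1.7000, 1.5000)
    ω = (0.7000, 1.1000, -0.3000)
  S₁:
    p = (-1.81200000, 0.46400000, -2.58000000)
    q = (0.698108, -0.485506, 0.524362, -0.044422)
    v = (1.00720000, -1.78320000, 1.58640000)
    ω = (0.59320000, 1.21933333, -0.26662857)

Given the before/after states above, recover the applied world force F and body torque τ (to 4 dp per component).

velocity change Δv = (-0.09280000, -0.08320000, 0.08640000)
applied force F = (-2.9000, -2.6000, 2.7000)
Δω = ω₁−ω₀ = (-0.10680000, 0.11933333, 0.03337143)
precession coupling = (-0.0066, 0.0210, 0.0616)
applied torque τ = (-0.0600, 0.2000, 0.1200)

F = (-2.9000, -2.6000, 2.7000)
τ = (-0.0600, 0.2000, 0.1200)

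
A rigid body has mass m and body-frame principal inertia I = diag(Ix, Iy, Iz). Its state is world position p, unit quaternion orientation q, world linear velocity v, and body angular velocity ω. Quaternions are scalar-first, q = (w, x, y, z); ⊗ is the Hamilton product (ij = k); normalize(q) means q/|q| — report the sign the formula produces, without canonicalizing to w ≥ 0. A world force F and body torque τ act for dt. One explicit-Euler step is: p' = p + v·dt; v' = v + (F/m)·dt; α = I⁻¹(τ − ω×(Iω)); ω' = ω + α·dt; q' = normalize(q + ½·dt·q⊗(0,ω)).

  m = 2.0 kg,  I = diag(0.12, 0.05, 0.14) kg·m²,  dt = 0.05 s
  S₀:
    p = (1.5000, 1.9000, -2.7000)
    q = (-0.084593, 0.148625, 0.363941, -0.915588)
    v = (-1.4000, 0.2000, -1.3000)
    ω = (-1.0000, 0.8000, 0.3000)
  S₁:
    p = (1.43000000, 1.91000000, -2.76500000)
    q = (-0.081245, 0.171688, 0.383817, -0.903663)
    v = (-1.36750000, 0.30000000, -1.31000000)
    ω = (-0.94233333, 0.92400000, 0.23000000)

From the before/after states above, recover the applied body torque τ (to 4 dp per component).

Δω = ω₁−ω₀ = (0.05766667, 0.12400000, -0.07000000)
I·α + gyro = (0.1600, 0.1300, -0.1400)

τ = (0.1600, 0.1300, -0.1400)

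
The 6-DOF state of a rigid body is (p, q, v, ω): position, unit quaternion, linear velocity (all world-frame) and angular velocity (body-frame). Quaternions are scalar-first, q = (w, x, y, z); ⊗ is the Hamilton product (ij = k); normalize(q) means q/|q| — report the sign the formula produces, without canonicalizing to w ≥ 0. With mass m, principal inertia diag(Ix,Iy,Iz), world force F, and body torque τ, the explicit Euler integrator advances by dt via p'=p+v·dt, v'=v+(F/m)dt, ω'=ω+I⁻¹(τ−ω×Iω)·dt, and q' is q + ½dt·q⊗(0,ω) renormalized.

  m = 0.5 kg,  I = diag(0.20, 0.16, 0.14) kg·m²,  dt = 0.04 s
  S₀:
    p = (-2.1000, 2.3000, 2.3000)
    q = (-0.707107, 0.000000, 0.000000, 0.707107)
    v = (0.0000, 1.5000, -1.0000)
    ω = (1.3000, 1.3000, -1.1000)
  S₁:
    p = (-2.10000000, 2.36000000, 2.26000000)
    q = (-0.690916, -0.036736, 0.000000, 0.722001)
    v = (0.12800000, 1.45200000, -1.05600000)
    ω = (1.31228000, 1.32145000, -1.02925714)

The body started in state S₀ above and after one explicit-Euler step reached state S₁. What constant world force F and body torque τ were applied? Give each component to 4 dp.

Δω = ω₁−ω₀ = (0.01228000, 0.02145000, 0.07074286)
precession coupling = (0.0286, -0.0858, -0.0676)
applied torque τ = (0.0900, 0.0000, 0.1800)
velocity change Δv = (0.12800000, -0.04800000, -0.05600000)
applied force F = (1.6000, -0.6000, -0.7000)

F = (1.6000, -0.6000, -0.7000)
τ = (0.0900, 0.0000, 0.1800)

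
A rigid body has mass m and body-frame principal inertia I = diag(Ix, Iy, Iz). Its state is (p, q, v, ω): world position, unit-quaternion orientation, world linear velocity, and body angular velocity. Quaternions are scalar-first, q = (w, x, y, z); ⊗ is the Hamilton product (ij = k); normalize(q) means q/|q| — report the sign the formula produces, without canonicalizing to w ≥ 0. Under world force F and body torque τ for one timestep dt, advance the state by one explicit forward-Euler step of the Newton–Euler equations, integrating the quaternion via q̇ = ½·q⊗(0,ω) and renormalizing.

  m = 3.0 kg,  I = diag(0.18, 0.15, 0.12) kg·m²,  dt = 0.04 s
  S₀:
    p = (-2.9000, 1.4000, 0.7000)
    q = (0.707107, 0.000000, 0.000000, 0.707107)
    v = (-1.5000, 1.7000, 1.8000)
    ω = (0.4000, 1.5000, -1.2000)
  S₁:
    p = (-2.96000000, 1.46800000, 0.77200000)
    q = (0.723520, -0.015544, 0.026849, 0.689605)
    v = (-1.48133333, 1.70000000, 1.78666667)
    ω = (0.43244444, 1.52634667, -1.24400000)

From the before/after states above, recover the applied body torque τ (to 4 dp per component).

ω₁ − ω₀ = (0.03244444, 0.02634667, -0.04400000)
applied torque τ = (0.2000, 0.0700, -0.1500)

τ = (0.2000, 0.0700, -0.1500)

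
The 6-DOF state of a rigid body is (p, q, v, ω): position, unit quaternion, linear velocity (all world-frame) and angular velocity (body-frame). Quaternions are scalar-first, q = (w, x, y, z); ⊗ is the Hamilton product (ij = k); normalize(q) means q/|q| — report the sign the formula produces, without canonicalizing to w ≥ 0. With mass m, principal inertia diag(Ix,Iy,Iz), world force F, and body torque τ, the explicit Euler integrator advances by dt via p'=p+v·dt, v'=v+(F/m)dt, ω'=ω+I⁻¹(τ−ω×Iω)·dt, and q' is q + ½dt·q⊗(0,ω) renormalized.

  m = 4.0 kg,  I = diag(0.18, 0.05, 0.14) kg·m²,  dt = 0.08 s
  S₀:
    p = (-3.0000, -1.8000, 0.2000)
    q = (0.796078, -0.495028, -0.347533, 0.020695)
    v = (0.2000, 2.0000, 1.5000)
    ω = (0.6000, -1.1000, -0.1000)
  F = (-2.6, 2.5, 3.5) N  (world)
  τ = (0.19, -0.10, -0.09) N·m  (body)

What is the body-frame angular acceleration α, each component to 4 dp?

α = (1.0006, -1.9520, -1.2557)

precession coupling ω×(Iω) = (0.0099, -0.0024, 0.0858)
angular accel α = (1.0006, -1.9520, -1.2557)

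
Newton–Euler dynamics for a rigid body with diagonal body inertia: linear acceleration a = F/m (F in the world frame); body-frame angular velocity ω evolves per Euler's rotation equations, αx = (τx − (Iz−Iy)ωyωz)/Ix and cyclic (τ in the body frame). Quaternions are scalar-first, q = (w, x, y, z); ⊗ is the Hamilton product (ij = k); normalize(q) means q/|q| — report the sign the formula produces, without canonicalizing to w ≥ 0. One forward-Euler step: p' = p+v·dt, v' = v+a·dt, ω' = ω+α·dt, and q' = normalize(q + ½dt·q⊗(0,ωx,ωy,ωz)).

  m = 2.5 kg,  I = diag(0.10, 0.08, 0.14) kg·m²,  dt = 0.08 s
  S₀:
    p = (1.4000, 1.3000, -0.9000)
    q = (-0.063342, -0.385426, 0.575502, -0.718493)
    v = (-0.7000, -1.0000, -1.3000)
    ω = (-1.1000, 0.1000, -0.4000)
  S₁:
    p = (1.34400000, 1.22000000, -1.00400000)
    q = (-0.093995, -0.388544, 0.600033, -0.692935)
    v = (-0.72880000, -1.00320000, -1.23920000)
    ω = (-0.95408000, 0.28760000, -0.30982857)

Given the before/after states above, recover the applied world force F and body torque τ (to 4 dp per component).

Δv = v₁−v₀ = (-0.02880000, -0.00320000, 0.06080000)
F = m·Δv/dt = (-0.9000, -0.1000, 1.9000)
ω₁ − ω₀ = (0.14592000, 0.18760000, 0.09017143)
precession coupling = (-0.0024, -0.0176, 0.0022)
τ = I·(Δω/dt) + ω₀×(Iω₀) = (0.1800, 0.1700, 0.1600)

F = (-0.9000, -0.1000, 1.9000)
τ = (0.1800, 0.1700, 0.1600)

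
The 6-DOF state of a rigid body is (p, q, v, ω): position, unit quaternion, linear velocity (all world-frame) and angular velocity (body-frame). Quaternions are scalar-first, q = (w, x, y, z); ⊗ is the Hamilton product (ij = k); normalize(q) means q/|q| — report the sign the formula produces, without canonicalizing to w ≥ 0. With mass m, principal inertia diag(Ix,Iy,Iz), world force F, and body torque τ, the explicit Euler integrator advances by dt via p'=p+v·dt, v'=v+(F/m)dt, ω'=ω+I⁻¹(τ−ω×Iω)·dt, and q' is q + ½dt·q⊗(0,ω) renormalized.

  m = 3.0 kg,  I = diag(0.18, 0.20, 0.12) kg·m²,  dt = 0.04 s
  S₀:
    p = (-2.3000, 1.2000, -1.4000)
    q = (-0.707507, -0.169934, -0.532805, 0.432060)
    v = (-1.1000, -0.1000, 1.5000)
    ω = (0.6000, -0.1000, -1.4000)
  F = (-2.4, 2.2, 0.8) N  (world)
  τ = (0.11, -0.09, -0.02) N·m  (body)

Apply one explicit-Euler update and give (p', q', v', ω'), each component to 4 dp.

linear accel F/m = (-0.8000, 0.7333, 0.2667)
p' = p + v·dt = (-2.3440, 1.1960, -1.3400)
new velocity v' = (-1.1320, -0.0707, 1.5107)
(τ − ω×Iω)/I = (0.6733, -0.1980, -0.1567)
new body rate ω' = (0.6269, -0.1079, -1.4063)
q⊗(0,ω) = (0.6535639, 0.3646288, 0.0920791, 1.3271862)
updated quaternion q' = (-0.6941, -0.1626, -0.5307, 0.4584)

p' = (-2.3440, 1.1960, -1.3400)
q' = (-0.6941, -0.1626, -0.5307, 0.4584)
v' = (-1.1320, -0.0707, 1.5107)
ω' = (0.6269, -0.1079, -1.4063)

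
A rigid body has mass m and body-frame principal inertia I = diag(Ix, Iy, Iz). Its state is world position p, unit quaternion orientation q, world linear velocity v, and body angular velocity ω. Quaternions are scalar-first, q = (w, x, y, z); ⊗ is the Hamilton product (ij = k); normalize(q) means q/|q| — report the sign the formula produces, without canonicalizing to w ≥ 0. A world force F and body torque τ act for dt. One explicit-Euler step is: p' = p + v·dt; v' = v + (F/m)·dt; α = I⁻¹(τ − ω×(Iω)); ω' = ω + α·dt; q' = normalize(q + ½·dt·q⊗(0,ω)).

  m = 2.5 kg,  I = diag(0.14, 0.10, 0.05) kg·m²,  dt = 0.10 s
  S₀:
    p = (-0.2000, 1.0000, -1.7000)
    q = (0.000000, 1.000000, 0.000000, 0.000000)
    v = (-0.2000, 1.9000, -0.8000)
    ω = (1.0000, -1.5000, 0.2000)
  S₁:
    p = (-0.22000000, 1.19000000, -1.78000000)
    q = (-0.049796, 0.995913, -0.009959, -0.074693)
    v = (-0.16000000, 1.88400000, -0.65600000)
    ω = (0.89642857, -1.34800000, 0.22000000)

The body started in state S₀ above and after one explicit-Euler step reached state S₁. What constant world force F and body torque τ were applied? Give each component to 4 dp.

F = (1.0000, -0.4000, 3.6000)
τ = (-0.1300, 0.1700, 0.0700)

Δω = ω₁−ω₀ = (-0.10357143, 0.15200000, 0.02000000)
I·α + gyro = (-0.1300, 0.1700, 0.0700)
velocity change Δv = (0.04000000, -0.01600000, 0.14400000)
F = m·Δv/dt = (1.0000, -0.4000, 3.6000)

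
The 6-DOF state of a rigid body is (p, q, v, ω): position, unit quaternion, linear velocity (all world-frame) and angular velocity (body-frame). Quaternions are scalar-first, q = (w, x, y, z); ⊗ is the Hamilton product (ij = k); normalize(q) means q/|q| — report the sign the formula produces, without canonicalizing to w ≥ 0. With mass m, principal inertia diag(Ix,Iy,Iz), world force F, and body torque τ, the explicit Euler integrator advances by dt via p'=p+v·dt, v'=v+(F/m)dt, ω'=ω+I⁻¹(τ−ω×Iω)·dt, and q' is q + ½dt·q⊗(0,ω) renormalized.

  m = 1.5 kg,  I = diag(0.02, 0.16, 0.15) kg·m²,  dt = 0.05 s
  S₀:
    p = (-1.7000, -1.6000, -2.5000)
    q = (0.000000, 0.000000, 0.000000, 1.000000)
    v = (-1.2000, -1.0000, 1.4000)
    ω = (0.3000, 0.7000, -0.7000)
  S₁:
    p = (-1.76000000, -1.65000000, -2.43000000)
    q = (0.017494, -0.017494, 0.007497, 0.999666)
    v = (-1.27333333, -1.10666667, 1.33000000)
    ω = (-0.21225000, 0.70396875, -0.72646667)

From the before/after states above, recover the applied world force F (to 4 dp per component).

F = (-2.2000, -3.2000, -2.1000)

Δv = v₁−v₀ = (-0.07333333, -0.10666667, -0.07000000)
m·(v₁−v₀)/dt = (-2.2000, -3.2000, -2.1000)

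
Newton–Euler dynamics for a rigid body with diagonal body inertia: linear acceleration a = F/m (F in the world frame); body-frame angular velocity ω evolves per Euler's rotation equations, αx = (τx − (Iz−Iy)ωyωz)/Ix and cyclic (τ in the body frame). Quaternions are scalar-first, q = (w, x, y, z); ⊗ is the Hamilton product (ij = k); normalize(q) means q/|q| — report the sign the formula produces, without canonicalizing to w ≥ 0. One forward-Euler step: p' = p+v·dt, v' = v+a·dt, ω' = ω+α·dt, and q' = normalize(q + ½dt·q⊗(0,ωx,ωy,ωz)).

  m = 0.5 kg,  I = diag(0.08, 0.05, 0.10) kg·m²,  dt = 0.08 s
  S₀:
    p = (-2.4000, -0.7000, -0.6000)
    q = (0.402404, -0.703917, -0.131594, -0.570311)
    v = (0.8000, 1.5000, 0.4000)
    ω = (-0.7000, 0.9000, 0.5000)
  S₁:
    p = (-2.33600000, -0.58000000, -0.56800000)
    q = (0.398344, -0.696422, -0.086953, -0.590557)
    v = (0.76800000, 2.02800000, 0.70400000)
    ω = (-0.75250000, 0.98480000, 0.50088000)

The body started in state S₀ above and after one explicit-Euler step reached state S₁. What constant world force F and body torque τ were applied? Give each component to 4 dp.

ω₁ − ω₀ = (-0.05250000, 0.08480000, 0.00088000)
precession coupling = (0.0225, 0.0070, 0.0189)
I·α + gyro = (-0.0300, 0.0600, 0.0200)
Δv = v₁−v₀ = (-0.03200000, 0.52800000, 0.30400000)
m·(v₁−v₀)/dt = (-0.2000, 3.3000, 1.9000)

F = (-0.2000, 3.3000, 1.9000)
τ = (-0.0300, 0.0600, 0.0200)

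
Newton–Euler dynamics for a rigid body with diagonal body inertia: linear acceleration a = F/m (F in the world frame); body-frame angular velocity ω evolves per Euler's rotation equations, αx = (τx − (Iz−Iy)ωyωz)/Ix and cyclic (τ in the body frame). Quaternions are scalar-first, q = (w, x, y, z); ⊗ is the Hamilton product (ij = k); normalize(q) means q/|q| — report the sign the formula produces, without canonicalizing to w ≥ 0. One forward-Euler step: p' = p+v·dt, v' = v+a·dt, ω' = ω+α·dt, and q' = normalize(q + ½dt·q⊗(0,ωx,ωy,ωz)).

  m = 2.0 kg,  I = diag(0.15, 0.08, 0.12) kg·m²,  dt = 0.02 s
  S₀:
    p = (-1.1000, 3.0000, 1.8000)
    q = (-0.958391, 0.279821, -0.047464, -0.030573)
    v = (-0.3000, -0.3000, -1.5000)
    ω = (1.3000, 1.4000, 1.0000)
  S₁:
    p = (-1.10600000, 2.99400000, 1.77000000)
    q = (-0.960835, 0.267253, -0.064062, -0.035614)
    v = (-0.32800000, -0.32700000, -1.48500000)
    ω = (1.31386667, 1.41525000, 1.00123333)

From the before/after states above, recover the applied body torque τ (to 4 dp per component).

τ = (0.1600, 0.1000, -0.1200)

ω₁ − ω₀ = (0.01386667, 0.01525000, 0.00123333)
ω₀×(Iω₀) = (0.0560, 0.0390, -0.1274)
τ = I·(Δω/dt) + ω₀×(Iω₀) = (0.1600, 0.1000, -0.1200)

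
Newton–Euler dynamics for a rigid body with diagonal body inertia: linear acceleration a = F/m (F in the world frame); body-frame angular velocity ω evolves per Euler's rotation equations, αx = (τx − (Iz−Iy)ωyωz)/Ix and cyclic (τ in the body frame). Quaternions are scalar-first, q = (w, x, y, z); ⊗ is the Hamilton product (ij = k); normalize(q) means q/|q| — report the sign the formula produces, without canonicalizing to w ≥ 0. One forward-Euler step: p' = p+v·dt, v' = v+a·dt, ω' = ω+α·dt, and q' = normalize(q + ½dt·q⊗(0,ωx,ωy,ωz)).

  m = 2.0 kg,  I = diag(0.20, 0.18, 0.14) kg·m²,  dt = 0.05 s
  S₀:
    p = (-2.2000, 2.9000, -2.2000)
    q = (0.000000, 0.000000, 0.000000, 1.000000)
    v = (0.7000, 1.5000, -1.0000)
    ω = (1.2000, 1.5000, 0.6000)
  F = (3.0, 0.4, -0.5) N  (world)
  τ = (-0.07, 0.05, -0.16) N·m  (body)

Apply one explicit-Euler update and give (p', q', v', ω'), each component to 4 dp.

p' = (-2.1650, 2.9750, -2.2500)
q' = (-0.0150, -0.0375, 0.0300, 0.9987)
v' = (0.7750, 1.5100, -1.0125)
ω' = (1.1915, 1.5019, 0.5557)

a = F/m = (1.5000, 0.2000, -0.2500)
p' = p + v·dt = (-2.1650, 2.9750, -2.2500)
new velocity v' = (0.7750, 1.5100, -1.0125)
angular accel α = (-0.1700, 0.0378, -0.8857)
ω + α·dt = (1.1915, 1.5019, 0.5557)
2q̇ = q⊗(0,ω) = (-0.6000000, -1.5000000, 1.2000000, 0.0000000)
q + ½dt·q⊗(0,ω), renormalized = (-0.0150, -0.0375, 0.0300, 0.9987)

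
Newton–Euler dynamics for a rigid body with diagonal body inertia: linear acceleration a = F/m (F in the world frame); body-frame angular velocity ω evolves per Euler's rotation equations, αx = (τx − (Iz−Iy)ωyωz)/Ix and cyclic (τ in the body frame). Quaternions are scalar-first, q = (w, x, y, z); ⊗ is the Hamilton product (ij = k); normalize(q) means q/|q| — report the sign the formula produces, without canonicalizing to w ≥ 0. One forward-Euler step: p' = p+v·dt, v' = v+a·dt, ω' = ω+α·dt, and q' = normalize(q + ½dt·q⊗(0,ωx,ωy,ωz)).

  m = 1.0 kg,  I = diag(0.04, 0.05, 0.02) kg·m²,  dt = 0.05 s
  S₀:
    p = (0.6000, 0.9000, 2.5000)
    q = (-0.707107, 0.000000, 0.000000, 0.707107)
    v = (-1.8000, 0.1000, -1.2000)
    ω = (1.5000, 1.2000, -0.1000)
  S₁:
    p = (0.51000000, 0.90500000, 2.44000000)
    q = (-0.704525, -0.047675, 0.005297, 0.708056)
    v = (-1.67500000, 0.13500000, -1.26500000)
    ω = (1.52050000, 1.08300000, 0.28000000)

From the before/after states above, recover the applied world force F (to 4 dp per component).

F = (2.5000, 0.7000, -1.3000)

v₁ − v₀ = (0.12500000, 0.03500000, -0.06500000)
applied force F = (2.5000, 0.7000, -1.3000)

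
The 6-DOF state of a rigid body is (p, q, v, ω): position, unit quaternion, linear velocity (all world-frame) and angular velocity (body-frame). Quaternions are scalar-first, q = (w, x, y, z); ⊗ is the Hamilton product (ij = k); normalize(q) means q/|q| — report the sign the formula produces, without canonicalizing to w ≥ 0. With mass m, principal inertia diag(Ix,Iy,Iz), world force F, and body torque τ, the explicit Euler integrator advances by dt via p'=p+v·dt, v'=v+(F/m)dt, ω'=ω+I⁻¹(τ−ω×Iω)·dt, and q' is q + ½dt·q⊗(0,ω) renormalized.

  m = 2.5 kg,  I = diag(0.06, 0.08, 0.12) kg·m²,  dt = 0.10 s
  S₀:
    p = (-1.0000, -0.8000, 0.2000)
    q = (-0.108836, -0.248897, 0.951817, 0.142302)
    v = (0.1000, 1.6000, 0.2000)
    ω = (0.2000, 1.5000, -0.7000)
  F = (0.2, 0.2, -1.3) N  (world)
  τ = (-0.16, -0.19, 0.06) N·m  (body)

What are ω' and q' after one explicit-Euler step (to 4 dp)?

ω' = (0.0033, 1.2520, -0.6550)
q' = (-0.1722, -0.2930, 0.9331, 0.1175)

angular accel α = (-1.9667, -2.4800, 0.4500)
ω + α·dt = (0.0033, 1.2520, -0.6550)
Hamilton product q⊗(0,ω) = (-1.2783347, -0.9014921, -0.3090215, -0.4875237)
q + ½dt·q⊗(0,ω), renormalized = (-0.1722, -0.2930, 0.9331, 0.1175)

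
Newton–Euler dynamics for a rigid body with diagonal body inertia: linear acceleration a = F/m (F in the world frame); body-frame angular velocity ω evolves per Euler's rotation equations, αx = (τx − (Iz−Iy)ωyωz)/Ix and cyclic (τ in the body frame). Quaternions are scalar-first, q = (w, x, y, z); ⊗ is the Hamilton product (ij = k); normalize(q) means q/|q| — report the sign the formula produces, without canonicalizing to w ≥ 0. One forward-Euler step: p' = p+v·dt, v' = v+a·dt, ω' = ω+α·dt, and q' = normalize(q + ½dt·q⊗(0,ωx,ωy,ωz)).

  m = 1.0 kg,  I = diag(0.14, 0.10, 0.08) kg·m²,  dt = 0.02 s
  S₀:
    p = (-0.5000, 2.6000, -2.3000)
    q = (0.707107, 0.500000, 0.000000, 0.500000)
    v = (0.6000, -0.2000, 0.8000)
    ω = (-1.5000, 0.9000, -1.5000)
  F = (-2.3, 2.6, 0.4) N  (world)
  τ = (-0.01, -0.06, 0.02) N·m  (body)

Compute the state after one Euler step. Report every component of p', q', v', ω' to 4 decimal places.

p' = (-0.4880, 2.5960, -2.2840)
q' = (0.7219, 0.4848, 0.0064, 0.4938)
v' = (0.5540, -0.1480, 0.8080)
ω' = (-1.5053, 0.8610, -1.5085)

a = (-2.3000, 2.6000, 0.4000)
new position p' = (-0.4880, 2.5960, -2.2840)
v + (F/m)dt = (0.5540, -0.1480, 0.8080)
ω×(Iω) gyroscopic = (0.0270, 0.1350, 0.0540)
angular accel α = (-0.2643, -1.9500, -0.4250)
ω' = ω + α·dt = (-1.5053, 0.8610, -1.5085)
q⊗(0,ω) = (1.5000000, -1.5106605, 0.6363963, -0.6106605)
updated quaternion q' = (0.7219, 0.4848, 0.0064, 0.4938)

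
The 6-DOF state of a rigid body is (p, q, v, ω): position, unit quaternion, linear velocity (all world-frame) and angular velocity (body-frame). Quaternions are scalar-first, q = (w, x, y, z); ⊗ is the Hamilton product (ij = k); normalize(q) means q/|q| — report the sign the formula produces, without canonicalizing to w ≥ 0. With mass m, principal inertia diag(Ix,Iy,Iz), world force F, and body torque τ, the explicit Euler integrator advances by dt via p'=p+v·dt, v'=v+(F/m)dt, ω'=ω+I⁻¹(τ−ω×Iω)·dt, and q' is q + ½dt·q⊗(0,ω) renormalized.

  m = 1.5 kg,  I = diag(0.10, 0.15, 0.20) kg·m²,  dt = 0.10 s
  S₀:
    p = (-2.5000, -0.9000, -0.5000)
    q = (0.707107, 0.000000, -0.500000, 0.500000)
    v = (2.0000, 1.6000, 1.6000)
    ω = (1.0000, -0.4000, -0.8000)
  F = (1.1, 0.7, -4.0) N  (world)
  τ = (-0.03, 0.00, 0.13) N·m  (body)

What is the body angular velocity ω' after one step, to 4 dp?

gyro term ω×Iω = (0.0160, 0.0800, -0.0200)
angular accel α = (-0.4600, -0.5333, 0.7500)
new body rate ω' = (0.9540, -0.4533, -0.7250)

ω' = (0.9540, -0.4533, -0.7250)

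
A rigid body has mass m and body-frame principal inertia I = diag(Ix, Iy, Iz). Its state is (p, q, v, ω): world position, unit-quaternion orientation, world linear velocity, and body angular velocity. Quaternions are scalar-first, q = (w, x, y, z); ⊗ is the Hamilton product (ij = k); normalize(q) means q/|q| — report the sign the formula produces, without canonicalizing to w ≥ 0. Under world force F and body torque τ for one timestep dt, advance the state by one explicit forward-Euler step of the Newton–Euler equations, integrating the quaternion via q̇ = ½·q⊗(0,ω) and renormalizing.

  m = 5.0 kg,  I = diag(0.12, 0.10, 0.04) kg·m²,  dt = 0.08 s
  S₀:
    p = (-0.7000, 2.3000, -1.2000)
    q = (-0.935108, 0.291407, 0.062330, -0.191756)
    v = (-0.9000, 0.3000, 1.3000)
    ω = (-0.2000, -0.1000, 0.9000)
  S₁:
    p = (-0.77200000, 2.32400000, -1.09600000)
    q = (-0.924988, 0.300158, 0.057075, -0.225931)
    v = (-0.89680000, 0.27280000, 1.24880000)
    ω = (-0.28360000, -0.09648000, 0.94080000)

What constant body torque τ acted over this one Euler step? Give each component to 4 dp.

Δω = ω₁−ω₀ = (-0.08360000, 0.00352000, 0.04080000)
ω₀×(Iω₀) = (0.0054, -0.0144, -0.0004)
applied torque τ = (-0.1200, -0.0100, 0.0200)

τ = (-0.1200, -0.0100, 0.0200)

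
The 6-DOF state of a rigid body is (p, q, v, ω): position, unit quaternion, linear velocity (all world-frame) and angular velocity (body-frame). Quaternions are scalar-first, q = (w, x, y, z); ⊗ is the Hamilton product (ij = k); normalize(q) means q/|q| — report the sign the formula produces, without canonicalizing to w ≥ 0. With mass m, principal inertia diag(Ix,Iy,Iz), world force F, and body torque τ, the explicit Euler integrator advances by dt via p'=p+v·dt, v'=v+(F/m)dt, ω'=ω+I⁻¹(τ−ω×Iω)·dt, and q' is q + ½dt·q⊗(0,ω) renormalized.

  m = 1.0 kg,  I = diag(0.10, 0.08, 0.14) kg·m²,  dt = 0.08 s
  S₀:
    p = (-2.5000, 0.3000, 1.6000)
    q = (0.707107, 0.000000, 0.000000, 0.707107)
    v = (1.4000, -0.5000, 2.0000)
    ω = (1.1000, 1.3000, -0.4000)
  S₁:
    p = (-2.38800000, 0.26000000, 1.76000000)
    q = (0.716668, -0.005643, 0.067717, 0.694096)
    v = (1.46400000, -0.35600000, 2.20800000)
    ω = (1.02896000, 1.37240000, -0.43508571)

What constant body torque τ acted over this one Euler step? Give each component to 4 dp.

τ = (-0.1200, 0.0900, -0.0900)

ω₁ − ω₀ = (-0.07104000, 0.07240000, -0.03508571)
ω₀×(Iω₀) = (-0.0312, 0.0176, -0.0286)
I·α + gyro = (-0.1200, 0.0900, -0.0900)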